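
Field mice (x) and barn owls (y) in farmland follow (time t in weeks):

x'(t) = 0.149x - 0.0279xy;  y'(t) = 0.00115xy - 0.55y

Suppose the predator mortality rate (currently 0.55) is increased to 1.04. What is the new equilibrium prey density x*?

At the interior fixed point, setting dy/dt = 0 with y > 0 fixes x* = (predator death rate)/(xy coefficient) — independent of the other coefficients.
With the change, x* = 1.04/0.00115 = 904; it rises from 478.

x* ≈ 904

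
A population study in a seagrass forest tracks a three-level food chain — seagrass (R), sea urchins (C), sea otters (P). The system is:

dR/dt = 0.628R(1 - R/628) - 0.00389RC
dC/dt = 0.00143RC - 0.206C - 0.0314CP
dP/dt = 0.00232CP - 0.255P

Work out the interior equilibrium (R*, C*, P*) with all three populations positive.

From dP/dt = 0: 0.00232C* = 0.255, so C* = 110.
From dR/dt = 0: 0.628(1 - R*/628) = 0.00389·110, giving R* = 628·(1 - 0.681) = 200.
From dC/dt = 0: 0.00143·200 - 0.206 = 0.0314P*, so P* = 0.0806/0.0314 = 2.57.

R* ≈ 200, C* ≈ 110, P* ≈ 2.57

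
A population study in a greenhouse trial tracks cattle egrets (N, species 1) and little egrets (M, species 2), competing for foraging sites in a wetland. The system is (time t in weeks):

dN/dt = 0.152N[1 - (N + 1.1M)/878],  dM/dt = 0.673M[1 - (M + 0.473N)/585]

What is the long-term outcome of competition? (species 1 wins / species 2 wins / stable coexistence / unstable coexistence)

stable coexistence

Compare the nullcline intercepts: K1/α12 = 878/1.1 = 798 > K2 = 585; K2/α21 = 585/0.473 = 1240 > K1 = 878.
Since both inequalities hold, each species can invade when rare, so the interior equilibrium is stable.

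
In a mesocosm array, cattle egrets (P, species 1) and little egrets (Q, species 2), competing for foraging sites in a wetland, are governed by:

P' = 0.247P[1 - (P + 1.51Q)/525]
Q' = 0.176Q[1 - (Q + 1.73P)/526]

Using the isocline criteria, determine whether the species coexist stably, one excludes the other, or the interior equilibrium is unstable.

unstable coexistence (outcome depends on initial conditions)

Compare the nullcline intercepts: K1/α12 = 525/1.51 = 348 < K2 = 526; K2/α21 = 526/1.73 = 304 < K1 = 525.
Since both are reversed, neither can invade when rare; the interior point is a saddle.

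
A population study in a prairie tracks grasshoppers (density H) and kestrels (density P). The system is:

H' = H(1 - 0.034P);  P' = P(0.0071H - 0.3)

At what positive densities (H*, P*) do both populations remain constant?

Set dP/dt = 0 with P > 0: 0.0071H - 0.3 = 0, so H* = 0.3/0.0071 = 42.3.
Set dH/dt = 0 with H > 0: 1 - 0.034P = 0, so P* = 1/0.034 = 29.4.

H* ≈ 42.3, P* ≈ 29.4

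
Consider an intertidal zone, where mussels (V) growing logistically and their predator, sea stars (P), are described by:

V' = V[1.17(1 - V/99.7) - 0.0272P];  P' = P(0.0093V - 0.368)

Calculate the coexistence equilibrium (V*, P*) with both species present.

V* ≈ 39.6, P* ≈ 25.9

From dP/dt = 0 with P > 0: 0.0093V* = 0.368, so V* = 39.6.
Substitute into dV/dt = 0: 1.17(1 - 39.6/99.7) = 0.0272P*.
The bracket is 0.603, giving P* = 0.706/0.0272 = 25.9.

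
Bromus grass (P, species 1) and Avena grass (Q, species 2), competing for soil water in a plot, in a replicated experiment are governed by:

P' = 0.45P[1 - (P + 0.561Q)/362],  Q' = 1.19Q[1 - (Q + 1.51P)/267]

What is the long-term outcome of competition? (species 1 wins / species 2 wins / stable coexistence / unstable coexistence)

Compare the nullcline intercepts: K1/α12 = 362/0.561 = 645 > K2 = 267; K2/α21 = 267/1.51 = 177 < K1 = 362.
Since the inequalities point opposite ways, species 1 can invade but species 2 cannot.

species 1 excludes species 2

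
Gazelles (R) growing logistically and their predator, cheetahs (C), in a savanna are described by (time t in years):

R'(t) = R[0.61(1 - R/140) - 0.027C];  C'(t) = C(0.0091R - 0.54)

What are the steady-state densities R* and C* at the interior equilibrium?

From dC/dt = 0 with C > 0: 0.0091R* = 0.54, so R* = 59.3.
Substitute into dR/dt = 0: 0.61(1 - 59.3/140) = 0.027C*.
The bracket is 0.576, giving C* = 0.351/0.027 = 13.

R* ≈ 59.3, C* ≈ 13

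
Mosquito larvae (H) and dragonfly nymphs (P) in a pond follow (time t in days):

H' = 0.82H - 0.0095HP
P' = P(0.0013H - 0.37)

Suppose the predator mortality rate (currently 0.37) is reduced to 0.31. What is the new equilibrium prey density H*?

H* ≈ 238

At the interior fixed point, setting dP/dt = 0 with P > 0 fixes H* = (predator death rate)/(HP coefficient) — independent of the other coefficients.
With the change, H* = 0.31/0.0013 = 238; it falls from 285.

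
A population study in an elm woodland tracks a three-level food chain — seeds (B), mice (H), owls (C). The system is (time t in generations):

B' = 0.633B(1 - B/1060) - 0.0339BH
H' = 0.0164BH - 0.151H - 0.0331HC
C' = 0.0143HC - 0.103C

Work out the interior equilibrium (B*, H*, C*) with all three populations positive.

From dC/dt = 0: 0.0143H* = 0.103, so H* = 7.2.
From dB/dt = 0: 0.633(1 - B*/1060) = 0.0339·7.2, giving B* = 1060·(1 - 0.386) = 651.
From dH/dt = 0: 0.0164·651 - 0.151 = 0.0331C*, so C* = 10.5/0.0331 = 318.

B* ≈ 651, H* ≈ 7.2, C* ≈ 318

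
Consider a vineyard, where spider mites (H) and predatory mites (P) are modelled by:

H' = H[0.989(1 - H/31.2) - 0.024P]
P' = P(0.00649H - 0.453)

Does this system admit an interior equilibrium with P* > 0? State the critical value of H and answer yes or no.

The predator equation gives dP/dt > 0 only when H > 0.453/0.00649 = 69.8.
Without the predator, H → K = 31.2. Since 31.2 < 69.8, the predator cannot invade.

Threshold H = 69.8; K < 69.8, so no, the predator goes extinct.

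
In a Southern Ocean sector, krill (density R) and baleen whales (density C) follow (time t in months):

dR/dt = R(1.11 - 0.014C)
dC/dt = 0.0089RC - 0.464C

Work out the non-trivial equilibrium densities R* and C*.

R* ≈ 52.1, C* ≈ 79.3

Set dC/dt = 0 with C > 0: 0.0089R - 0.464 = 0, so R* = 0.464/0.0089 = 52.1.
Set dR/dt = 0 with R > 0: 1.11 - 0.014C = 0, so C* = 1.11/0.014 = 79.3.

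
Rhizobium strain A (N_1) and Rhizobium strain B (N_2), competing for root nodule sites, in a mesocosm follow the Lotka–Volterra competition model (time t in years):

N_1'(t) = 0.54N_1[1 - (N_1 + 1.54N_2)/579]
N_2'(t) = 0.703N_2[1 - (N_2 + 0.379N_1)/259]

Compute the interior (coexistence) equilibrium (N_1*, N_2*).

Setting both brackets to zero gives the nullclines N_1 + 1.54N_2 = 579 and 0.379N_1 + N_2 = 259.
Substituting N_2 = 259 - 0.379N_1 into the first: N_1(1 - 1.54·0.379) = 579 - 1.54·259.
So N_1* = 180/0.416 = 433, and then N_2* = 259 - 0.379·433 = 95.

N_1* ≈ 433, N_2* ≈ 95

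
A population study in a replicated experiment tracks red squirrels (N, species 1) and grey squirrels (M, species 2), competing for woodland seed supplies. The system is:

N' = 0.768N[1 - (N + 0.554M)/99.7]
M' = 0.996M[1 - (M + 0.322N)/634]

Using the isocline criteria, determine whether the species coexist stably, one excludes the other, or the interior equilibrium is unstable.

species 2 excludes species 1

Compare the nullcline intercepts: K1/α12 = 99.7/0.554 = 180 < K2 = 634; K2/α21 = 634/0.322 = 1970 > K1 = 99.7.
Since the inequalities point opposite ways, species 2 can invade but species 1 cannot.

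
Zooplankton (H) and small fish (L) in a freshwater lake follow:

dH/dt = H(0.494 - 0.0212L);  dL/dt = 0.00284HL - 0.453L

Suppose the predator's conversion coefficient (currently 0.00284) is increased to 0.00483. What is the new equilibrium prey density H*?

H* ≈ 93.8

At the interior fixed point, setting dL/dt = 0 with L > 0 fixes H* = (predator death rate)/(HL coefficient) — independent of the other coefficients.
With the change, H* = 0.453/0.00483 = 93.8; it falls from 160.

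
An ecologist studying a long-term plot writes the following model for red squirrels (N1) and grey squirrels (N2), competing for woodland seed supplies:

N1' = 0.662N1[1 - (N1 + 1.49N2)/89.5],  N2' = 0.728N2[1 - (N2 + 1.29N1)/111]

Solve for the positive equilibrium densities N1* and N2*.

Setting both brackets to zero gives the nullclines N1 + 1.49N2 = 89.5 and 1.29N1 + N2 = 111.
Substituting N2 = 111 - 1.29N1 into the first: N1(1 - 1.49·1.29) = 89.5 - 1.49·111.
So N1* = -75.9/-0.922 = 82.3, and then N2* = 111 - 1.29·82.3 = 4.83.

N1* ≈ 82.3, N2* ≈ 4.83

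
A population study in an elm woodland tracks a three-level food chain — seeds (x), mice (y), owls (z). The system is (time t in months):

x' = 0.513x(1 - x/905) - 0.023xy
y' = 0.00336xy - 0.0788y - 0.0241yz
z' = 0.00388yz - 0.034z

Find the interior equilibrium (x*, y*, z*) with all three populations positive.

x* ≈ 549, y* ≈ 8.76, z* ≈ 73.3

From dz/dt = 0: 0.00388y* = 0.034, so y* = 8.76.
From dx/dt = 0: 0.513(1 - x*/905) = 0.023·8.76, giving x* = 905·(1 - 0.393) = 549.
From dy/dt = 0: 0.00336·549 - 0.0788 = 0.0241z*, so z* = 1.77/0.0241 = 73.3.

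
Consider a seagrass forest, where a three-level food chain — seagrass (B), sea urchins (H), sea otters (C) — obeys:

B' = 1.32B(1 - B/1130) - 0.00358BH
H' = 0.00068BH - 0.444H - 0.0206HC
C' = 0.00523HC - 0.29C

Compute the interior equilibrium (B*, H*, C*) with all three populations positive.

B* ≈ 960, H* ≈ 55.4, C* ≈ 10.1

From dC/dt = 0: 0.00523H* = 0.29, so H* = 55.4.
From dB/dt = 0: 1.32(1 - B*/1130) = 0.00358·55.4, giving B* = 1130·(1 - 0.15) = 960.
From dH/dt = 0: 0.00068·960 - 0.444 = 0.0206C*, so C* = 0.209/0.0206 = 10.1.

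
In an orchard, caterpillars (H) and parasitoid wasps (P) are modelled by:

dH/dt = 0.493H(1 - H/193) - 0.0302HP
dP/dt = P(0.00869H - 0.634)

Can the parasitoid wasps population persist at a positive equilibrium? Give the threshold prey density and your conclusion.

Threshold H = 73; K > 73, so yes, the predator persists.

The predator equation gives dP/dt > 0 only when H > 0.634/0.00869 = 73.
Without the predator, H → K = 193. Since 193 > 73, the predator can invade and persist.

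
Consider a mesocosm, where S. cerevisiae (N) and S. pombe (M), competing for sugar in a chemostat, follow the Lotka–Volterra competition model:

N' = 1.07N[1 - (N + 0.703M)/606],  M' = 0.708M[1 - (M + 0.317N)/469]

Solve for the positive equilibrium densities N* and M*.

N* ≈ 356, M* ≈ 356

Setting both brackets to zero gives the nullclines N + 0.703M = 606 and 0.317N + M = 469.
Substituting M = 469 - 0.317N into the first: N(1 - 0.703·0.317) = 606 - 0.703·469.
So N* = 276/0.777 = 356, and then M* = 469 - 0.317·356 = 356.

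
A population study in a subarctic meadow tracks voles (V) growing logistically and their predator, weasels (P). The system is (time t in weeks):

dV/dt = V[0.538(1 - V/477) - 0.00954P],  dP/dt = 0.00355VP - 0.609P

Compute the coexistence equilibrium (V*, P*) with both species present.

From dP/dt = 0 with P > 0: 0.00355V* = 0.609, so V* = 172.
Substitute into dV/dt = 0: 0.538(1 - 172/477) = 0.00954P*.
The bracket is 0.64, giving P* = 0.345/0.00954 = 36.1.

V* ≈ 172, P* ≈ 36.1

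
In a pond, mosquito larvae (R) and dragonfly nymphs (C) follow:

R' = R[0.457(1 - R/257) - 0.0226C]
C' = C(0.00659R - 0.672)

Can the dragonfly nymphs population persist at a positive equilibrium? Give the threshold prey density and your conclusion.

Threshold R = 102; K > 102, so yes, the predator persists.

The predator equation gives dC/dt > 0 only when R > 0.672/0.00659 = 102.
Without the predator, R → K = 257. Since 257 > 102, the predator can invade and persist.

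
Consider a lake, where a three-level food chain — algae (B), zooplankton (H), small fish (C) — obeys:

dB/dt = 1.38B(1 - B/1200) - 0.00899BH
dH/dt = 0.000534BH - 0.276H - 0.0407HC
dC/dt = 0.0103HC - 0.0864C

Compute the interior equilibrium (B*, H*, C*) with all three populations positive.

From dC/dt = 0: 0.0103H* = 0.0864, so H* = 8.39.
From dB/dt = 0: 1.38(1 - B*/1200) = 0.00899·8.39, giving B* = 1200·(1 - 0.0546) = 1130.
From dH/dt = 0: 0.000534·1130 - 0.276 = 0.0407C*, so C* = 0.33/0.0407 = 8.1.

B* ≈ 1130, H* ≈ 8.39, C* ≈ 8.1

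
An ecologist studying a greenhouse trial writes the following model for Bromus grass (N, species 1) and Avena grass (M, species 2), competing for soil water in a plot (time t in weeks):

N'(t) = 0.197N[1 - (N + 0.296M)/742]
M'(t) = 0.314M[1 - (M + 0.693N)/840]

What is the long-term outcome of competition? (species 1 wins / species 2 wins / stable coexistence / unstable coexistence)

stable coexistence

Compare the nullcline intercepts: K1/α12 = 742/0.296 = 2510 > K2 = 840; K2/α21 = 840/0.693 = 1210 > K1 = 742.
Since both inequalities hold, each species can invade when rare, so the interior equilibrium is stable.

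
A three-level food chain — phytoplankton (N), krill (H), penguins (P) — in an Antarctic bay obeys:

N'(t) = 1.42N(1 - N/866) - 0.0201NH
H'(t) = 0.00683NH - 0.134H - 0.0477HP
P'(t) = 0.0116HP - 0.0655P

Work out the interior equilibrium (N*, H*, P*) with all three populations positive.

From dP/dt = 0: 0.0116H* = 0.0655, so H* = 5.65.
From dN/dt = 0: 1.42(1 - N*/866) = 0.0201·5.65, giving N* = 866·(1 - 0.0799) = 797.
From dH/dt = 0: 0.00683·797 - 0.134 = 0.0477P*, so P* = 5.31/0.0477 = 111.

N* ≈ 797, H* ≈ 5.65, P* ≈ 111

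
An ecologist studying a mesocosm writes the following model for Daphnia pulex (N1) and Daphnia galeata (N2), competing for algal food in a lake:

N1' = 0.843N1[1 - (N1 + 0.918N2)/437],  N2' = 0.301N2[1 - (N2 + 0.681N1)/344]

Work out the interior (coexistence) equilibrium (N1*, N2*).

N1* ≈ 323, N2* ≈ 124

Setting both brackets to zero gives the nullclines N1 + 0.918N2 = 437 and 0.681N1 + N2 = 344.
Substituting N2 = 344 - 0.681N1 into the first: N1(1 - 0.918·0.681) = 437 - 0.918·344.
So N1* = 121/0.375 = 323, and then N2* = 344 - 0.681·323 = 124.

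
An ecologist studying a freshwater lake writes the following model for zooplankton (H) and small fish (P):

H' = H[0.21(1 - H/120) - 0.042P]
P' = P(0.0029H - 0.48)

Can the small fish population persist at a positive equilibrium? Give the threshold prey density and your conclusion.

Threshold H = 166; K < 166, so no, the predator goes extinct.

The predator equation gives dP/dt > 0 only when H > 0.48/0.0029 = 166.
Without the predator, H → K = 120. Since 120 < 166, the predator cannot invade.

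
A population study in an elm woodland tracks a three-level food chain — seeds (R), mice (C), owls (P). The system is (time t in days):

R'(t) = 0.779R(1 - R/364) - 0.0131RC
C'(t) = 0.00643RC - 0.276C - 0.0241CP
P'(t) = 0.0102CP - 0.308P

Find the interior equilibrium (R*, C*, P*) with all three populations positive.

From dP/dt = 0: 0.0102C* = 0.308, so C* = 30.2.
From dR/dt = 0: 0.779(1 - R*/364) = 0.0131·30.2, giving R* = 364·(1 - 0.508) = 179.
From dC/dt = 0: 0.00643·179 - 0.276 = 0.0241P*, so P* = 0.876/0.0241 = 36.3.

R* ≈ 179, C* ≈ 30.2, P* ≈ 36.3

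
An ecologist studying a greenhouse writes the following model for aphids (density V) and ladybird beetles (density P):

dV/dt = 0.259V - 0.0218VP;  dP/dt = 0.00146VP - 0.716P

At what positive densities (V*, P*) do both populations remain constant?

Set dP/dt = 0 with P > 0: 0.00146V - 0.716 = 0, so V* = 0.716/0.00146 = 490.
Set dV/dt = 0 with V > 0: 0.259 - 0.0218P = 0, so P* = 0.259/0.0218 = 11.9.

V* ≈ 490, P* ≈ 11.9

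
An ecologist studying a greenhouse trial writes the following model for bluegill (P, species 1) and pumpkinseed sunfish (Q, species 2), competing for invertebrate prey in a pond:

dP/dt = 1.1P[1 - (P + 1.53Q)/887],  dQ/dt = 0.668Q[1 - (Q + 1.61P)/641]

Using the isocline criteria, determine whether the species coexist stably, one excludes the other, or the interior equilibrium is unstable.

Compare the nullcline intercepts: K1/α12 = 887/1.53 = 580 < K2 = 641; K2/α21 = 641/1.61 = 398 < K1 = 887.
Since both are reversed, neither can invade when rare; the interior point is a saddle.

unstable coexistence (outcome depends on initial conditions)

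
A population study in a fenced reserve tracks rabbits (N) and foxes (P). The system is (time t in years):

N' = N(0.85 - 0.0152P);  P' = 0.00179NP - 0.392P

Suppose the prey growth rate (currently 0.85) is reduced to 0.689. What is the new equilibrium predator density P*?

P* ≈ 45.3

At the interior fixed point, setting dN/dt = 0 with N > 0 fixes P* = (prey growth rate)/(NP coefficient) — independent of the other coefficients.
With the change, P* = 0.689/0.0152 = 45.3; it falls from 55.9.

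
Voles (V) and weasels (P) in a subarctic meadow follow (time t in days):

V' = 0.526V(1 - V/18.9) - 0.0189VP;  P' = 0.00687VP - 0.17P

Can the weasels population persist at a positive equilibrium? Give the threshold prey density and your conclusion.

The predator equation gives dP/dt > 0 only when V > 0.17/0.00687 = 24.7.
Without the predator, V → K = 18.9. Since 18.9 < 24.7, the predator cannot invade.

Threshold V = 24.7; K < 24.7, so no, the predator goes extinct.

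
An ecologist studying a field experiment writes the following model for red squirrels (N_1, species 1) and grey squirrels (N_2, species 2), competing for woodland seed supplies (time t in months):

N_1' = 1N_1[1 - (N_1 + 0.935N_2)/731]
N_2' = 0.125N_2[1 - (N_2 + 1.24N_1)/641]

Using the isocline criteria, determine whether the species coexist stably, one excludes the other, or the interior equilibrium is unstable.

Compare the nullcline intercepts: K1/α12 = 731/0.935 = 782 > K2 = 641; K2/α21 = 641/1.24 = 517 < K1 = 731.
Since the inequalities point opposite ways, species 1 can invade but species 2 cannot.

species 1 excludes species 2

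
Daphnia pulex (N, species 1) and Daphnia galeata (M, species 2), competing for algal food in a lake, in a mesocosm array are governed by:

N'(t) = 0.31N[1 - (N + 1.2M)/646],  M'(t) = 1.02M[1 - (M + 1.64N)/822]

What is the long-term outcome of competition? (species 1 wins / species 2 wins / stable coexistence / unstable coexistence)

Compare the nullcline intercepts: K1/α12 = 646/1.2 = 538 < K2 = 822; K2/α21 = 822/1.64 = 501 < K1 = 646.
Since both are reversed, neither can invade when rare; the interior point is a saddle.

unstable coexistence (outcome depends on initial conditions)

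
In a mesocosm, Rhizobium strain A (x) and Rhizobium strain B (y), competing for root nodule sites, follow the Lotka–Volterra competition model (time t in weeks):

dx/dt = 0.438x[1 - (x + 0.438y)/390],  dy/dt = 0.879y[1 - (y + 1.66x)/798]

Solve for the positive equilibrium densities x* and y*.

Setting both brackets to zero gives the nullclines x + 0.438y = 390 and 1.66x + y = 798.
Substituting y = 798 - 1.66x into the first: x(1 - 0.438·1.66) = 390 - 0.438·798.
So x* = 40.5/0.273 = 148, and then y* = 798 - 1.66·148 = 552.

x* ≈ 148, y* ≈ 552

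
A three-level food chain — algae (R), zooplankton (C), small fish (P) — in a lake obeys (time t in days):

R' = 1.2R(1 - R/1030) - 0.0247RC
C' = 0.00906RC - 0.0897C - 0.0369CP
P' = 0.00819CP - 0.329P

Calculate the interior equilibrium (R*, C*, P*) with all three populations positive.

R* ≈ 178, C* ≈ 40.2, P* ≈ 41.4

From dP/dt = 0: 0.00819C* = 0.329, so C* = 40.2.
From dR/dt = 0: 1.2(1 - R*/1030) = 0.0247·40.2, giving R* = 1030·(1 - 0.827) = 178.
From dC/dt = 0: 0.00906·178 - 0.0897 = 0.0369P*, so P* = 1.53/0.0369 = 41.4.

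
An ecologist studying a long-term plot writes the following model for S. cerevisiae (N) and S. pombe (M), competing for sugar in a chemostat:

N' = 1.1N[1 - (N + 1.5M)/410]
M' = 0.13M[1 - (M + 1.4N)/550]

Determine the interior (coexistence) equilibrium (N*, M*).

N* ≈ 377, M* ≈ 21.8

Setting both brackets to zero gives the nullclines N + 1.5M = 410 and 1.4N + M = 550.
Substituting M = 550 - 1.4N into the first: N(1 - 1.5·1.4) = 410 - 1.5·550.
So N* = -415/-1.1 = 377, and then M* = 550 - 1.4·377 = 21.8.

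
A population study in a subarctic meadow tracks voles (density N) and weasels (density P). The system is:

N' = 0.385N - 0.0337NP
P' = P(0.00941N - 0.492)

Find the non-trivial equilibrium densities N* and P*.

Set dP/dt = 0 with P > 0: 0.00941N - 0.492 = 0, so N* = 0.492/0.00941 = 52.3.
Set dN/dt = 0 with N > 0: 0.385 - 0.0337P = 0, so P* = 0.385/0.0337 = 11.4.

N* ≈ 52.3, P* ≈ 11.4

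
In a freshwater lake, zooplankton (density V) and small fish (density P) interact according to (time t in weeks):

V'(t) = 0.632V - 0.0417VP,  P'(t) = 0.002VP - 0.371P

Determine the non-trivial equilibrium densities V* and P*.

Set dP/dt = 0 with P > 0: 0.002V - 0.371 = 0, so V* = 0.371/0.002 = 186.
Set dV/dt = 0 with V > 0: 0.632 - 0.0417P = 0, so P* = 0.632/0.0417 = 15.2.

V* ≈ 186, P* ≈ 15.2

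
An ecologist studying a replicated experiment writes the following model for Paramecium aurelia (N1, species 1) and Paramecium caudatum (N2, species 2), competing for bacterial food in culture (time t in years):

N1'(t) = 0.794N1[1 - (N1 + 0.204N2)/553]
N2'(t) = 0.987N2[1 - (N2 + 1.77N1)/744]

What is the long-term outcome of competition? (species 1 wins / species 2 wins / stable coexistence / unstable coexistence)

Compare the nullcline intercepts: K1/α12 = 553/0.204 = 2710 > K2 = 744; K2/α21 = 744/1.77 = 420 < K1 = 553.
Since the inequalities point opposite ways, species 1 can invade but species 2 cannot.

species 1 excludes species 2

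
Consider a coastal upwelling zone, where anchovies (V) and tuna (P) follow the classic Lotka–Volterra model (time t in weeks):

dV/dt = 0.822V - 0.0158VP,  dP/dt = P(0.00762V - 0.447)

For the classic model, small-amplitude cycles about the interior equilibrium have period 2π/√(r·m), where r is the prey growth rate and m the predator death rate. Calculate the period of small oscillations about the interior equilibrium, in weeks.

Here r = 0.822 and m = 0.447, so r·m = 0.367.
ω = √0.367 = 0.606 per week, hence T = 2π/ω ≈ 10.4 weeks.

T ≈ 10.4 weeks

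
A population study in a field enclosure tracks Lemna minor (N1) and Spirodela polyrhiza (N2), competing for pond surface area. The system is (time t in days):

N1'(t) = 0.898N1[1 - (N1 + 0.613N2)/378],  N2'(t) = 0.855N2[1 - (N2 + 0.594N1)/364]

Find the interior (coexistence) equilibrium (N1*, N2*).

N1* ≈ 244, N2* ≈ 219

Setting both brackets to zero gives the nullclines N1 + 0.613N2 = 378 and 0.594N1 + N2 = 364.
Substituting N2 = 364 - 0.594N1 into the first: N1(1 - 0.613·0.594) = 378 - 0.613·364.
So N1* = 155/0.636 = 244, and then N2* = 364 - 0.594·244 = 219.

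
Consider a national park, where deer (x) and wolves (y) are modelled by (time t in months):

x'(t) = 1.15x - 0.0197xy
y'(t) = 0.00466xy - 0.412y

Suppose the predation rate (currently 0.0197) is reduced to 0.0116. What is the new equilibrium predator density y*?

y* ≈ 99.1

At the interior fixed point, setting dx/dt = 0 with x > 0 fixes y* = (prey growth rate)/(xy coefficient) — independent of the other coefficients.
With the change, y* = 1.15/0.0116 = 99.1; it rises from 58.4.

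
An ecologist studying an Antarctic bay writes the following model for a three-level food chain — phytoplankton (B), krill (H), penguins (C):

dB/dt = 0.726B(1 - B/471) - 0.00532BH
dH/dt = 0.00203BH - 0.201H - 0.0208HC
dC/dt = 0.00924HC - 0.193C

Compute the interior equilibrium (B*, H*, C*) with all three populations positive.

From dC/dt = 0: 0.00924H* = 0.193, so H* = 20.9.
From dB/dt = 0: 0.726(1 - B*/471) = 0.00532·20.9, giving B* = 471·(1 - 0.153) = 399.
From dH/dt = 0: 0.00203·399 - 0.201 = 0.0208C*, so C* = 0.609/0.0208 = 29.3.

B* ≈ 399, H* ≈ 20.9, C* ≈ 29.3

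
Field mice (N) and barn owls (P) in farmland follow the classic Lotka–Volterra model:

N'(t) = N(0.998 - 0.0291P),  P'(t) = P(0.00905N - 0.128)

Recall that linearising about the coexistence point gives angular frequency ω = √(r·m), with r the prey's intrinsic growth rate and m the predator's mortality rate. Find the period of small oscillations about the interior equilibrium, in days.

T ≈ 17.6 days

Here r = 0.998 and m = 0.128, so r·m = 0.128.
ω = √0.128 = 0.357 per day, hence T = 2π/ω ≈ 17.6 days.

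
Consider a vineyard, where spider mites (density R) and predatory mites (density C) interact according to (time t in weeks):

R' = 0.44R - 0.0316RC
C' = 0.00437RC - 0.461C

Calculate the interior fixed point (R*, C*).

Set dC/dt = 0 with C > 0: 0.00437R - 0.461 = 0, so R* = 0.461/0.00437 = 105.
Set dR/dt = 0 with R > 0: 0.44 - 0.0316C = 0, so C* = 0.44/0.0316 = 13.9.

R* ≈ 105, C* ≈ 13.9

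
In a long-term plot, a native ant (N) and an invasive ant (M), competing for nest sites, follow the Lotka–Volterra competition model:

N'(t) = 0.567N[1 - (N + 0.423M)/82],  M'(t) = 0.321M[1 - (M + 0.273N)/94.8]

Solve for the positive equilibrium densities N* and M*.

Setting both brackets to zero gives the nullclines N + 0.423M = 82 and 0.273N + M = 94.8.
Substituting M = 94.8 - 0.273N into the first: N(1 - 0.423·0.273) = 82 - 0.423·94.8.
So N* = 41.9/0.885 = 47.4, and then M* = 94.8 - 0.273·47.4 = 81.9.

N* ≈ 47.4, M* ≈ 81.9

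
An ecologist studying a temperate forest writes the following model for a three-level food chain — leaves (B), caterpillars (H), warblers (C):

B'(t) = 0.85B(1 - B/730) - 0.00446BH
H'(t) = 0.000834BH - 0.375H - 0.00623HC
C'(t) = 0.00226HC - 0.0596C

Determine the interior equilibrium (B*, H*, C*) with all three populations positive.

B* ≈ 629, H* ≈ 26.4, C* ≈ 24

From dC/dt = 0: 0.00226H* = 0.0596, so H* = 26.4.
From dB/dt = 0: 0.85(1 - B*/730) = 0.00446·26.4, giving B* = 730·(1 - 0.138) = 629.
From dH/dt = 0: 0.000834·629 - 0.375 = 0.00623C*, so C* = 0.15/0.00623 = 24.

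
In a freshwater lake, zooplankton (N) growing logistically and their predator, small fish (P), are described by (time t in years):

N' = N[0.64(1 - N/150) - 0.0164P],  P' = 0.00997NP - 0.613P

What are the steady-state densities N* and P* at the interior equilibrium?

N* ≈ 61.5, P* ≈ 23

From dP/dt = 0 with P > 0: 0.00997N* = 0.613, so N* = 61.5.
Substitute into dN/dt = 0: 0.64(1 - 61.5/150) = 0.0164P*.
The bracket is 0.59, giving P* = 0.378/0.0164 = 23.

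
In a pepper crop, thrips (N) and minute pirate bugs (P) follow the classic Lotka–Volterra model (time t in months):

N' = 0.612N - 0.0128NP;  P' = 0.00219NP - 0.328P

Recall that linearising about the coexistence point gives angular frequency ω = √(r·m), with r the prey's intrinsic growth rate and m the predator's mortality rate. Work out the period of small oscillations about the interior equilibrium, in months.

Here r = 0.612 and m = 0.328, so r·m = 0.201.
ω = √0.201 = 0.448 per month, hence T = 2π/ω ≈ 14 months.

T ≈ 14 months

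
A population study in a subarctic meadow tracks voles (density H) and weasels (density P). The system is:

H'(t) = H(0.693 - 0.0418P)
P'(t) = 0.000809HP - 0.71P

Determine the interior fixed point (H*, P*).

Set dP/dt = 0 with P > 0: 0.000809H - 0.71 = 0, so H* = 0.71/0.000809 = 878.
Set dH/dt = 0 with H > 0: 0.693 - 0.0418P = 0, so P* = 0.693/0.0418 = 16.6.

H* ≈ 878, P* ≈ 16.6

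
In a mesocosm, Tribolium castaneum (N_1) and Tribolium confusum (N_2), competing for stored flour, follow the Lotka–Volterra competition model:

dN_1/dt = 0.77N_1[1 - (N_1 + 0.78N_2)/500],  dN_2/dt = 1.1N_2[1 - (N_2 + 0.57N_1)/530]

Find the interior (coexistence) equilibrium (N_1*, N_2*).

N_1* ≈ 156, N_2* ≈ 441

Setting both brackets to zero gives the nullclines N_1 + 0.78N_2 = 500 and 0.57N_1 + N_2 = 530.
Substituting N_2 = 530 - 0.57N_1 into the first: N_1(1 - 0.78·0.57) = 500 - 0.78·530.
So N_1* = 86.6/0.555 = 156, and then N_2* = 530 - 0.57·156 = 441.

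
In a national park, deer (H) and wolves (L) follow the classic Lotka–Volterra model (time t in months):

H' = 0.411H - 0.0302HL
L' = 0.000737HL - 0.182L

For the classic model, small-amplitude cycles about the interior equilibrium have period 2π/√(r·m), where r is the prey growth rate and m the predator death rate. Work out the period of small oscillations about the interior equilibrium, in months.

Here r = 0.411 and m = 0.182, so r·m = 0.0748.
ω = √0.0748 = 0.273 per month, hence T = 2π/ω ≈ 23 months.

T ≈ 23 months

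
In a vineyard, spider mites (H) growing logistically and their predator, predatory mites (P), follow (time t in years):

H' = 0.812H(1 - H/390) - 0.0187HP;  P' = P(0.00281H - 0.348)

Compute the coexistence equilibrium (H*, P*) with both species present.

From dP/dt = 0 with P > 0: 0.00281H* = 0.348, so H* = 124.
Substitute into dH/dt = 0: 0.812(1 - 124/390) = 0.0187P*.
The bracket is 0.682, giving P* = 0.554/0.0187 = 29.6.

H* ≈ 124, P* ≈ 29.6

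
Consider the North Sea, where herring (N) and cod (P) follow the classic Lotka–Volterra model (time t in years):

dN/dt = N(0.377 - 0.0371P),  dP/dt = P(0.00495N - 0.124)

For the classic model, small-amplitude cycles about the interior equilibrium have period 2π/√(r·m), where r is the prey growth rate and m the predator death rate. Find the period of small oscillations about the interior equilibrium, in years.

T ≈ 29.1 years

Here r = 0.377 and m = 0.124, so r·m = 0.0467.
ω = √0.0467 = 0.216 per year, hence T = 2π/ω ≈ 29.1 years.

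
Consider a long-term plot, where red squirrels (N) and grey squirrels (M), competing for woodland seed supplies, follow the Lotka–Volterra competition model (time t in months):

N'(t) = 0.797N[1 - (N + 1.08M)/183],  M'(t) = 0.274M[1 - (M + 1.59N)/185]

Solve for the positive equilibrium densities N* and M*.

Setting both brackets to zero gives the nullclines N + 1.08M = 183 and 1.59N + M = 185.
Substituting M = 185 - 1.59N into the first: N(1 - 1.08·1.59) = 183 - 1.08·185.
So N* = -16.8/-0.717 = 23.4, and then M* = 185 - 1.59·23.4 = 148.

N* ≈ 23.4, M* ≈ 148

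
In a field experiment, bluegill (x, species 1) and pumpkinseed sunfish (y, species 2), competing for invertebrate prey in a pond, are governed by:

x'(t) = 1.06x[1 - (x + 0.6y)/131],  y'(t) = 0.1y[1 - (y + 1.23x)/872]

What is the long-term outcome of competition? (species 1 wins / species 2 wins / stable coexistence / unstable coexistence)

Compare the nullcline intercepts: K1/α12 = 131/0.6 = 218 < K2 = 872; K2/α21 = 872/1.23 = 709 > K1 = 131.
Since the inequalities point opposite ways, species 2 can invade but species 1 cannot.

species 2 excludes species 1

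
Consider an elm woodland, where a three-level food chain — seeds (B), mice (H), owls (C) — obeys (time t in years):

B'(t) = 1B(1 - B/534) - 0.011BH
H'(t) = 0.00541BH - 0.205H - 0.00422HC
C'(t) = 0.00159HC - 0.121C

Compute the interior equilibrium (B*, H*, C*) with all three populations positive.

B* ≈ 87, H* ≈ 76.1, C* ≈ 62.9

From dC/dt = 0: 0.00159H* = 0.121, so H* = 76.1.
From dB/dt = 0: 1(1 - B*/534) = 0.011·76.1, giving B* = 534·(1 - 0.837) = 87.
From dH/dt = 0: 0.00541·87 - 0.205 = 0.00422C*, so C* = 0.266/0.00422 = 62.9.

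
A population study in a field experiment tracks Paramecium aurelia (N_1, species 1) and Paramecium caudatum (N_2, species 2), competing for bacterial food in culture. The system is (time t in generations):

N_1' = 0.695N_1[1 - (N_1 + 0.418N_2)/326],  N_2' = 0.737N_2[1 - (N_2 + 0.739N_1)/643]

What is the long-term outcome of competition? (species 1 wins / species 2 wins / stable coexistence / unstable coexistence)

stable coexistence

Compare the nullcline intercepts: K1/α12 = 326/0.418 = 780 > K2 = 643; K2/α21 = 643/0.739 = 870 > K1 = 326.
Since both inequalities hold, each species can invade when rare, so the interior equilibrium is stable.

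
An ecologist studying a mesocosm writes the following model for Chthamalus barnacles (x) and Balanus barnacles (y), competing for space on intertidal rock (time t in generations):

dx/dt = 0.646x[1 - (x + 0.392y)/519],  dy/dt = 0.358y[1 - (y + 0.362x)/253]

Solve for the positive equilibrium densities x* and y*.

x* ≈ 489, y* ≈ 75.9

Setting both brackets to zero gives the nullclines x + 0.392y = 519 and 0.362x + y = 253.
Substituting y = 253 - 0.362x into the first: x(1 - 0.392·0.362) = 519 - 0.392·253.
So x* = 420/0.858 = 489, and then y* = 253 - 0.362·489 = 75.9.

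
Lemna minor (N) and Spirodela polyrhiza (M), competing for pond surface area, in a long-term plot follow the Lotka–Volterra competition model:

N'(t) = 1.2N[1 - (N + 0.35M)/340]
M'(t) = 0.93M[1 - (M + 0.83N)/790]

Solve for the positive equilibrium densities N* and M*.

N* ≈ 89.5, M* ≈ 716

Setting both brackets to zero gives the nullclines N + 0.35M = 340 and 0.83N + M = 790.
Substituting M = 790 - 0.83N into the first: N(1 - 0.35·0.83) = 340 - 0.35·790.
So N* = 63.5/0.71 = 89.5, and then M* = 790 - 0.83·89.5 = 716.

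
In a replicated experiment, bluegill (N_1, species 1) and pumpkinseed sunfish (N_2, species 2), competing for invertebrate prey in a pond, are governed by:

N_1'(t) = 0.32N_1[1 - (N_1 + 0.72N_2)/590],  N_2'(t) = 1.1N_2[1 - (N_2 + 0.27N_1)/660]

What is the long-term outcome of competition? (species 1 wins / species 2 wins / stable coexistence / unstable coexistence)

stable coexistence

Compare the nullcline intercepts: K1/α12 = 590/0.72 = 819 > K2 = 660; K2/α21 = 660/0.27 = 2440 > K1 = 590.
Since both inequalities hold, each species can invade when rare, so the interior equilibrium is stable.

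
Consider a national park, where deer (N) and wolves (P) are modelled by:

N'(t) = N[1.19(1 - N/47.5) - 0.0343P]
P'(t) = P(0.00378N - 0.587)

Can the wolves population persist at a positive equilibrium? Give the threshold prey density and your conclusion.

The predator equation gives dP/dt > 0 only when N > 0.587/0.00378 = 155.
Without the predator, N → K = 47.5. Since 47.5 < 155, the predator cannot invade.

Threshold N = 155; K < 155, so no, the predator goes extinct.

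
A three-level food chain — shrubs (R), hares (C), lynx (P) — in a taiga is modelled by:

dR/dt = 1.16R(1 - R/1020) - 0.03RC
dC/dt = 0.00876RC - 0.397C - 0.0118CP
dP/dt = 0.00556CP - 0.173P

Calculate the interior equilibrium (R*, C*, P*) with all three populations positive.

R* ≈ 199, C* ≈ 31.1, P* ≈ 114

From dP/dt = 0: 0.00556C* = 0.173, so C* = 31.1.
From dR/dt = 0: 1.16(1 - R*/1020) = 0.03·31.1, giving R* = 1020·(1 - 0.805) = 199.
From dC/dt = 0: 0.00876·199 - 0.397 = 0.0118P*, so P* = 1.35/0.0118 = 114.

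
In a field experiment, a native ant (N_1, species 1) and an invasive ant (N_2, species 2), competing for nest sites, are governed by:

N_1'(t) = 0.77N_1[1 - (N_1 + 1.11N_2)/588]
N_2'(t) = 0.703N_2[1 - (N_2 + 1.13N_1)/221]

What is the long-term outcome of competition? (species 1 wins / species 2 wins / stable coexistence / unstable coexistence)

species 1 excludes species 2

Compare the nullcline intercepts: K1/α12 = 588/1.11 = 530 > K2 = 221; K2/α21 = 221/1.13 = 196 < K1 = 588.
Since the inequalities point opposite ways, species 1 can invade but species 2 cannot.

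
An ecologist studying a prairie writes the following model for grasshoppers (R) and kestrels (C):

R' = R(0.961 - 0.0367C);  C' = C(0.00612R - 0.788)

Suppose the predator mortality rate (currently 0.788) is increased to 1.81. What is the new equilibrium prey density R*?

At the interior fixed point, setting dC/dt = 0 with C > 0 fixes R* = (predator death rate)/(RC coefficient) — independent of the other coefficients.
With the change, R* = 1.81/0.00612 = 296; it rises from 129.

R* ≈ 296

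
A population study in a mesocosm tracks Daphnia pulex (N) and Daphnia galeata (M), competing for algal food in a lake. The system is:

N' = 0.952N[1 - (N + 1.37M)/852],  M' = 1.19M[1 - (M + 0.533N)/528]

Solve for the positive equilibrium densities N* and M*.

N* ≈ 477, M* ≈ 274

Setting both brackets to zero gives the nullclines N + 1.37M = 852 and 0.533N + M = 528.
Substituting M = 528 - 0.533N into the first: N(1 - 1.37·0.533) = 852 - 1.37·528.
So N* = 129/0.27 = 477, and then M* = 528 - 0.533·477 = 274.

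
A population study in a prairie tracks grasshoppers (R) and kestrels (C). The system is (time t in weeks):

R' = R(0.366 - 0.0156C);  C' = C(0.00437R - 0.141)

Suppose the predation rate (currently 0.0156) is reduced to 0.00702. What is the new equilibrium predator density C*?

At the interior fixed point, setting dR/dt = 0 with R > 0 fixes C* = (prey growth rate)/(RC coefficient) — independent of the other coefficients.
With the change, C* = 0.366/0.00702 = 52.1; it rises from 23.5.

C* ≈ 52.1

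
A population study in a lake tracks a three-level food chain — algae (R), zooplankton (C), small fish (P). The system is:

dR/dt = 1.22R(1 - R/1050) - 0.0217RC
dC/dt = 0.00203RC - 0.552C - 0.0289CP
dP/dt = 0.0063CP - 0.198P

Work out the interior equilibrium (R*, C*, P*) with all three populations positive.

R* ≈ 463, C* ≈ 31.4, P* ≈ 13.4

From dP/dt = 0: 0.0063C* = 0.198, so C* = 31.4.
From dR/dt = 0: 1.22(1 - R*/1050) = 0.0217·31.4, giving R* = 1050·(1 - 0.559) = 463.
From dC/dt = 0: 0.00203·463 - 0.552 = 0.0289P*, so P* = 0.388/0.0289 = 13.4.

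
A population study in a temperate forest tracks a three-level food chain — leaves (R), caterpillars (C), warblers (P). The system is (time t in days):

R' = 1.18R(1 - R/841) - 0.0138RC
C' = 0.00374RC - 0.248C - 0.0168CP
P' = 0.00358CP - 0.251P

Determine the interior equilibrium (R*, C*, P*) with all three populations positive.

R* ≈ 151, C* ≈ 70.1, P* ≈ 18.9

From dP/dt = 0: 0.00358C* = 0.251, so C* = 70.1.
From dR/dt = 0: 1.18(1 - R*/841) = 0.0138·70.1, giving R* = 841·(1 - 0.82) = 151.
From dC/dt = 0: 0.00374·151 - 0.248 = 0.0168P*, so P* = 0.318/0.0168 = 18.9.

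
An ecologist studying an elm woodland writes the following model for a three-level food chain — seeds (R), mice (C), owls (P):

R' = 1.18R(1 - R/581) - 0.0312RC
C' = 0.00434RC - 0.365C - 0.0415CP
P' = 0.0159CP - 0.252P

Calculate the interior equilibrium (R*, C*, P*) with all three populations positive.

From dP/dt = 0: 0.0159C* = 0.252, so C* = 15.8.
From dR/dt = 0: 1.18(1 - R*/581) = 0.0312·15.8, giving R* = 581·(1 - 0.419) = 338.
From dC/dt = 0: 0.00434·338 - 0.365 = 0.0415P*, so P* = 1.1/0.0415 = 26.5.

R* ≈ 338, C* ≈ 15.8, P* ≈ 26.5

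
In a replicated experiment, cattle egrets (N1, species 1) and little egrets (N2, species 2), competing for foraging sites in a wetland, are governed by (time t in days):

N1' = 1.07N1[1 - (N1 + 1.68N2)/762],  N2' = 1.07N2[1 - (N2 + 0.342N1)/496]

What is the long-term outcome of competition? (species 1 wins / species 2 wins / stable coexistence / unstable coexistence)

species 2 excludes species 1

Compare the nullcline intercepts: K1/α12 = 762/1.68 = 454 < K2 = 496; K2/α21 = 496/0.342 = 1450 > K1 = 762.
Since the inequalities point opposite ways, species 2 can invade but species 1 cannot.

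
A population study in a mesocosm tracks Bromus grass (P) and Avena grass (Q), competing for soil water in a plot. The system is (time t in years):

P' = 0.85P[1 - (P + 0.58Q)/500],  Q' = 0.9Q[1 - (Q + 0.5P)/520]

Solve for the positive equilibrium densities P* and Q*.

Setting both brackets to zero gives the nullclines P + 0.58Q = 500 and 0.5P + Q = 520.
Substituting Q = 520 - 0.5P into the first: P(1 - 0.58·0.5) = 500 - 0.58·520.
So P* = 198/0.71 = 279, and then Q* = 520 - 0.5·279 = 380.

P* ≈ 279, Q* ≈ 380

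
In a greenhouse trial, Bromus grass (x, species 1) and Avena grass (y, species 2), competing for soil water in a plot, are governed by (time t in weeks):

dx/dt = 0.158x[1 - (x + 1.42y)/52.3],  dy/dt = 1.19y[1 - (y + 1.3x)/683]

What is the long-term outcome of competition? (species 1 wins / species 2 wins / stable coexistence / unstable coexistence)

Compare the nullcline intercepts: K1/α12 = 52.3/1.42 = 36.8 < K2 = 683; K2/α21 = 683/1.3 = 525 > K1 = 52.3.
Since the inequalities point opposite ways, species 2 can invade but species 1 cannot.

species 2 excludes species 1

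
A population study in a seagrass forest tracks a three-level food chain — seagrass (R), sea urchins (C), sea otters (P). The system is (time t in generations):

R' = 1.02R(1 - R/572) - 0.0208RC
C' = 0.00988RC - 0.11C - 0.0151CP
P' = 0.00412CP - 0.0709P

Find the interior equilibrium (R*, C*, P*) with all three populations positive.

R* ≈ 371, C* ≈ 17.2, P* ≈ 236

From dP/dt = 0: 0.00412C* = 0.0709, so C* = 17.2.
From dR/dt = 0: 1.02(1 - R*/572) = 0.0208·17.2, giving R* = 572·(1 - 0.351) = 371.
From dC/dt = 0: 0.00988·371 - 0.11 = 0.0151P*, so P* = 3.56/0.0151 = 236.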